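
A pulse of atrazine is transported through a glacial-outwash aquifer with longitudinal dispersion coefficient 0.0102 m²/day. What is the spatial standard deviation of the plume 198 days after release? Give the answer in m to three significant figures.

2.01 m

Dispersive spreading gives a Gaussian with σ² = 2Dt; advection only shifts the center.
σ = √(2 × 0.0102 × 198) = 2.01 m.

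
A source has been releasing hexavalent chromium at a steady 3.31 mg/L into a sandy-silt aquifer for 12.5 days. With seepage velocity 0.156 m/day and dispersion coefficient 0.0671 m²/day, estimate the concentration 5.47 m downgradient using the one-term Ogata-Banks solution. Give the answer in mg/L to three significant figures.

0.0109 mg/L

For a continuous step input, C/C₀ ≈ ½·erfc((x−vt)/(2√(Dt))).
vt = 0.156 × 12.5 = 1.95 m and 2√(Dt) = 2√(0.0671 × 12.5) = 1.832 m.
Argument (x−vt)/(2√(Dt)) = (5.47 − 1.95)/1.832 = 1.921; ½·erfc(1.921) = 0.003297.
C = 3.31 × 0.003297 = 0.0109 mg/L.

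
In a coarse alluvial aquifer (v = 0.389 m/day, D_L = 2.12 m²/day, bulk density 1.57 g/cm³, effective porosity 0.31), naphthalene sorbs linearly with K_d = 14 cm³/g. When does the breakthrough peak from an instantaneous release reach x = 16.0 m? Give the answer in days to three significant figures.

Retardation factor R = 1 + ρ_b·K_d/n = 1 + 1.57 × 14/0.31 = 71.90.
Sorption retards both mechanisms: v_R = v/R = 0.005410 m/day, D_R = D/R = 0.02949 m²/day.
Peak time from v_R²t² + 2D_R t − x² = 0: t = (√(D_R² + v_R²x²) − D_R)/v_R².
√(D_R² + v_R²x²) = √(0.02949² + 0.005410² × 16.0²) = 0.09145; v_R² = 2.927e-05.
t = (0.09145 − 0.02949)/2.927e-05 = 2120 days.

2120 days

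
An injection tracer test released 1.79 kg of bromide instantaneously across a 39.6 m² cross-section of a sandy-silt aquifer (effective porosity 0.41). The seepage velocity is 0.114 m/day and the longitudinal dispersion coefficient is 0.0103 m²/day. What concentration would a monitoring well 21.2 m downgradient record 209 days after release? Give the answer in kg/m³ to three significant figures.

0.00952 kg/m³

For an instantaneous plane source, C(x,t) = M/(n_e·A·√(4πDt)) · exp(−(x−vt)²/(4Dt)), with n_e·A the pore (flow) area.
Plume center vt = 0.114 × 209 = 23.826 m, so the well at 21.2 m is 2.626 m upgradient of the peak.
√(4πDt) = 5.201 m, giving peak height M/(n_e·A·√(4πDt)) = 1.79/(0.41 × 39.6 × 5.201) = 0.02120 kg/m³.
(x−vt)²/(4Dt) = (-2.626)²/(4 × 0.0103 × 209) = 0.8008; exp(−0.8008) = 0.4490.
C = 0.02120 × 0.4490 = 0.00952 kg/m³.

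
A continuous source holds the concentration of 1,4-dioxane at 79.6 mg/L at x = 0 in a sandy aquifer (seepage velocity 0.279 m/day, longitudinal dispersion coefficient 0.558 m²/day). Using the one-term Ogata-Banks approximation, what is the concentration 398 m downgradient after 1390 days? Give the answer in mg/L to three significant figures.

For a continuous step input, C/C₀ ≈ ½·erfc((x−vt)/(2√(Dt))).
vt = 0.279 × 1390 = 387.81 m and 2√(Dt) = 2√(0.558 × 1390) = 55.70 m.
Argument (x−vt)/(2√(Dt)) = (398 − 387.81)/55.70 = 0.1829; ½·erfc(0.1829) = 0.3979.
C = 79.6 × 0.3979 = 31.7 mg/L.

31.7 mg/L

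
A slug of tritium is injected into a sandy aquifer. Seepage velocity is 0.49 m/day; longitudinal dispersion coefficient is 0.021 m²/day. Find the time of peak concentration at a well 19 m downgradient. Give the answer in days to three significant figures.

For the 1D instantaneous-source solution, setting ∂C/∂t = 0 at fixed x gives v²t² + 2Dt − x² = 0, so t = (√(D² + v²x²) − D)/v².
√(D² + v²x²) = √(0.021² + 0.49² × 19²) = 9.310; v² = 0.2401.
t = (9.310 − 0.021)/0.2401 = 38.7 days (vs. the pure-advection estimate x/v = 38.8 d).

38.7 days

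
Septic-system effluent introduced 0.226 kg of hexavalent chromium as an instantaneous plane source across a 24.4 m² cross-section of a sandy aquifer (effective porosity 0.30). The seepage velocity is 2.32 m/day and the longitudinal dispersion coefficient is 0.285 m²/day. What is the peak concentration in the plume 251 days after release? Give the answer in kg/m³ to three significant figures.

0.00103 kg/m³

The peak of an instantaneous 1D plume sits at x = vt; there the Gaussian factor is 1 and C_max = M/(n_e·A·√(4πDt)), where n_e·A is the pore area the mass is dissolved in.
√(4πDt) = √(4π × 0.285 × 251) = 29.98 m, so C_max = 0.226/(0.30 × 24.4 × 29.98) = 0.00103 kg/m³.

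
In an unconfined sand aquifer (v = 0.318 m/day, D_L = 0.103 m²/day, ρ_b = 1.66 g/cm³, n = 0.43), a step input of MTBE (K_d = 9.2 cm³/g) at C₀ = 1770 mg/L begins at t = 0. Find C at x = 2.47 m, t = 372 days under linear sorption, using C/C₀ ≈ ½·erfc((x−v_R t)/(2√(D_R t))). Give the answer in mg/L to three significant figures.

1240 mg/L

Retardation factor R = 1 + ρ_b·K_d/n = 1 + 1.66 × 9.2/0.43 = 36.52.
Sorption retards both mechanisms: v_R = v/R = 0.008708 m/day, D_R = D/R = 0.002820 m²/day.
v_R·t = 0.008708 × 372 = 3.239376 m; 2√(D_R t) = 2.048 m; argument = (2.47 − 3.239376)/2.048 = -0.3757.
C = C₀ × ½·erfc(-0.3757) = 1770 × 0.7024 = 1240 mg/L.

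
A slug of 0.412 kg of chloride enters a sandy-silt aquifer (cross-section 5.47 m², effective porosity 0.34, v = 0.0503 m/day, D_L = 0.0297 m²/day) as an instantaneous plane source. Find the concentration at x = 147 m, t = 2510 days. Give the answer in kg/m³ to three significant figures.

For an instantaneous plane source, C(x,t) = M/(n_e·A·√(4πDt)) · exp(−(x−vt)²/(4Dt)), with n_e·A the pore (flow) area.
Plume center vt = 0.0503 × 2510 = 126.253 m, so the well at 147 m is 20.747 m downgradient of the peak.
√(4πDt) = 30.61 m, giving peak height M/(n_e·A·√(4πDt)) = 0.412/(0.34 × 5.47 × 30.61) = 0.007237 kg/m³.
(x−vt)²/(4Dt) = (20.747)²/(4 × 0.0297 × 2510) = 1.444; exp(−1.444) = 0.2360.
C = 0.007237 × 0.2360 = 0.00171 kg/m³.

0.00171 kg/m³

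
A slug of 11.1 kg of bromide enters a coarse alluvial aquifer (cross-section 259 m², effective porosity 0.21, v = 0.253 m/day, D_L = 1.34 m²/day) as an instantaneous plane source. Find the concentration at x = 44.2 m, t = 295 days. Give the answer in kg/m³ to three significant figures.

For an instantaneous plane source, C(x,t) = M/(n_e·A·√(4πDt)) · exp(−(x−vt)²/(4Dt)), with n_e·A the pore (flow) area.
Plume center vt = 0.253 × 295 = 74.635 m, so the well at 44.2 m is 30.435 m upgradient of the peak.
√(4πDt) = 70.48 m, giving peak height M/(n_e·A·√(4πDt)) = 11.1/(0.21 × 259 × 70.48) = 0.002896 kg/m³.
(x−vt)²/(4Dt) = (-30.435)²/(4 × 1.34 × 295) = 0.5858; exp(−0.5858) = 0.5567.
C = 0.002896 × 0.5567 = 0.00161 kg/m³.

0.00161 kg/m³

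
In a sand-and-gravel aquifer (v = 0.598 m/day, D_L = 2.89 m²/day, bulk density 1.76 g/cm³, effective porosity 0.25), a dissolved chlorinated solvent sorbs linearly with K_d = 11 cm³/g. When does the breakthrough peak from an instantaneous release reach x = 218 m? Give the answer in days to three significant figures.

Retardation factor R = 1 + ρ_b·K_d/n = 1 + 1.76 × 11/0.25 = 78.44.
Sorption retards both mechanisms: v_R = v/R = 0.007624 m/day, D_R = D/R = 0.03684 m²/day.
Peak time from v_R²t² + 2D_R t − x² = 0: t = (√(D_R² + v_R²x²) − D_R)/v_R².
√(D_R² + v_R²x²) = √(0.03684² + 0.007624² × 218²) = 1.662; v_R² = 5.813e-05.
t = (1.662 − 0.03684)/5.813e-05 = 28000 days.

28000 days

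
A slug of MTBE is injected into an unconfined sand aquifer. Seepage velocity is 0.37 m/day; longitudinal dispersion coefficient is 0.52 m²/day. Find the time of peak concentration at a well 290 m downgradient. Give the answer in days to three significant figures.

For the 1D instantaneous-source solution, setting ∂C/∂t = 0 at fixed x gives v²t² + 2Dt − x² = 0, so t = (√(D² + v²x²) − D)/v².
√(D² + v²x²) = √(0.52² + 0.37² × 290²) = 107.3; v² = 0.1369.
t = (107.3 − 0.52)/0.1369 = 780 days (vs. the pure-advection estimate x/v = 784 d).

780 days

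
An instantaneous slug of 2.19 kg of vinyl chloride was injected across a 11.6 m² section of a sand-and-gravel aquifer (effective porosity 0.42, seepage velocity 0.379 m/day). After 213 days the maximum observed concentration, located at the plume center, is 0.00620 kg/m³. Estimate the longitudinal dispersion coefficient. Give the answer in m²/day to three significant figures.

1.96 m²/day

At the plume center C_max = M/(n_e·A·√(4πDt)), so D = M²/(4πt·(n_e·A·C_max)²).
n_e·A·C_max = 0.42 × 11.6 × 0.00620 = 0.03021 kg/m.
D = 2.19²/(4π × 213 × 0.03021²) = 1.96 m²/day.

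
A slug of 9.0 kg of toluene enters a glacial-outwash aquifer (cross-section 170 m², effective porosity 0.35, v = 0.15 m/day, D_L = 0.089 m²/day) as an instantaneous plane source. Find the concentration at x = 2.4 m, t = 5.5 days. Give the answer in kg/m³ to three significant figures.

0.0172 kg/m³

For an instantaneous plane source, C(x,t) = M/(n_e·A·√(4πDt)) · exp(−(x−vt)²/(4Dt)), with n_e·A the pore (flow) area.
Plume center vt = 0.15 × 5.5 = 0.825 m, so the well at 2.4 m is 1.575 m downgradient of the peak.
√(4πDt) = 2.480 m, giving peak height M/(n_e·A·√(4πDt)) = 9.0/(0.35 × 170 × 2.480) = 0.06099 kg/m³.
(x−vt)²/(4Dt) = (1.575)²/(4 × 0.089 × 5.5) = 1.267; exp(−1.267) = 0.2817.
C = 0.06099 × 0.2817 = 0.0172 kg/m³.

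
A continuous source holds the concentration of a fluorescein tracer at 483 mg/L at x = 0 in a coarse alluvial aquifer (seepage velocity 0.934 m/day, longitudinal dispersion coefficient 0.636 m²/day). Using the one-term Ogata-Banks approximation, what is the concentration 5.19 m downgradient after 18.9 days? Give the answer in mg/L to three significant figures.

480 mg/L

For a continuous step input, C/C₀ ≈ ½·erfc((x−vt)/(2√(Dt))).
vt = 0.934 × 18.9 = 17.6526 m and 2√(Dt) = 2√(0.636 × 18.9) = 6.934 m.
Argument (x−vt)/(2√(Dt)) = (5.19 − 17.6526)/6.934 = -1.797; ½·erfc(-1.797) = 0.9945.
C = 483 × 0.9945 = 480 mg/L.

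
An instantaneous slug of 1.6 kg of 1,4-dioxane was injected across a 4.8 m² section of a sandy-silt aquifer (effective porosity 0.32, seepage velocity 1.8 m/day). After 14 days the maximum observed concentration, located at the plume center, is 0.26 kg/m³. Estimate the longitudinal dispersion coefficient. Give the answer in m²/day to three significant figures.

At the plume center C_max = M/(n_e·A·√(4πDt)), so D = M²/(4πt·(n_e·A·C_max)²).
n_e·A·C_max = 0.32 × 4.8 × 0.26 = 0.3994 kg/m.
D = 1.6²/(4π × 14 × 0.3994²) = 0.0912 m²/day.

0.0912 m²/day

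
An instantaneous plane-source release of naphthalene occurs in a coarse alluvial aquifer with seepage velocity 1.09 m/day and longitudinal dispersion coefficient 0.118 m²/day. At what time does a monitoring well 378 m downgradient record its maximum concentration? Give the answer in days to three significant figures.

For the 1D instantaneous-source solution, setting ∂C/∂t = 0 at fixed x gives v²t² + 2Dt − x² = 0, so t = (√(D² + v²x²) − D)/v².
√(D² + v²x²) = √(0.118² + 1.09² × 378²) = 412.0; v² = 1.1881.
t = (412.0 − 0.118)/1.1881 = 347 days (vs. the pure-advection estimate x/v = 347 d).

347 days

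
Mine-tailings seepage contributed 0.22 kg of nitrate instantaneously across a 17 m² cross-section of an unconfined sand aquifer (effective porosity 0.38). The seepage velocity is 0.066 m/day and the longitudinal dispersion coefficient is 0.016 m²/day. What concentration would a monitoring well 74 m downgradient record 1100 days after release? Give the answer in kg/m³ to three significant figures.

For an instantaneous plane source, C(x,t) = M/(n_e·A·√(4πDt)) · exp(−(x−vt)²/(4Dt)), with n_e·A the pore (flow) area.
Plume center vt = 0.066 × 1100 = 72.6 m, so the well at 74 m is 1.4 m downgradient of the peak.
√(4πDt) = 14.87 m, giving peak height M/(n_e·A·√(4πDt)) = 0.22/(0.38 × 17 × 14.87) = 0.002290 kg/m³.
(x−vt)²/(4Dt) = (1.4)²/(4 × 0.016 × 1100) = 0.02784; exp(−0.02784) = 0.9725.
C = 0.002290 × 0.9725 = 0.00223 kg/m³.

0.00223 kg/m³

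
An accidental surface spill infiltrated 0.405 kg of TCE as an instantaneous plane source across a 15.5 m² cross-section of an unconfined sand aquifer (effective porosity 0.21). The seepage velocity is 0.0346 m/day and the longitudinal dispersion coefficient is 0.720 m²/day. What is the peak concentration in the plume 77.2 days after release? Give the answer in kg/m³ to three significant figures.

0.00471 kg/m³

The peak of an instantaneous 1D plume sits at x = vt; there the Gaussian factor is 1 and C_max = M/(n_e·A·√(4πDt)), where n_e·A is the pore area the mass is dissolved in.
√(4πDt) = √(4π × 0.720 × 77.2) = 26.43 m, so C_max = 0.405/(0.21 × 15.5 × 26.43) = 0.00471 kg/m³.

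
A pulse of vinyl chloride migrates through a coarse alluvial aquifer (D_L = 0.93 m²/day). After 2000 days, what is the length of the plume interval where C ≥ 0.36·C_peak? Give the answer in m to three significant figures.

174 m

The plume is Gaussian with σ = √(2Dt) = √(2 × 0.93 × 2000) = 60.99 m.
C/C_peak = exp(−Δx²/(2σ²)) = 0.36 ⇒ Δx = σ·√(−2 ln 0.36) = 60.99 × 1.429 = 87.15 m.
Width = 2Δx = 174 m.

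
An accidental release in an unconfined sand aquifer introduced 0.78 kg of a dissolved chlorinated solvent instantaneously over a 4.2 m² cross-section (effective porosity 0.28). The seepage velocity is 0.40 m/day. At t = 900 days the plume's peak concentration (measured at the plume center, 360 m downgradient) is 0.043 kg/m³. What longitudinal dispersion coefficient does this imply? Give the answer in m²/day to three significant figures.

0.0210 m²/day

At the plume center C_max = M/(n_e·A·√(4πDt)), so D = M²/(4πt·(n_e·A·C_max)²).
n_e·A·C_max = 0.28 × 4.2 × 0.043 = 0.05057 kg/m.
D = 0.78²/(4π × 900 × 0.05057²) = 0.0210 m²/day.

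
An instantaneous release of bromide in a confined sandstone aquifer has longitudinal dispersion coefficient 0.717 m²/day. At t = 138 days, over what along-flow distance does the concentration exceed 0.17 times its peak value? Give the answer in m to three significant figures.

The plume is Gaussian with σ = √(2Dt) = √(2 × 0.717 × 138) = 14.07 m.
C/C_peak = exp(−Δx²/(2σ²)) = 0.17 ⇒ Δx = σ·√(−2 ln 0.17) = 14.07 × 1.883 = 26.49 m.
Width = 2Δx = 53.0 m.

53.0 m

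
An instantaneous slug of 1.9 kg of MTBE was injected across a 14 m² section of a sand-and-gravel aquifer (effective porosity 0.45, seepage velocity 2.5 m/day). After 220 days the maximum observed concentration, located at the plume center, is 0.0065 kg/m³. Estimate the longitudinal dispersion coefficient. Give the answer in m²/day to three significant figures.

At the plume center C_max = M/(n_e·A·√(4πDt)), so D = M²/(4πt·(n_e·A·C_max)²).
n_e·A·C_max = 0.45 × 14 × 0.0065 = 0.04095 kg/m.
D = 1.9²/(4π × 220 × 0.04095²) = 0.779 m²/day.

0.779 m²/day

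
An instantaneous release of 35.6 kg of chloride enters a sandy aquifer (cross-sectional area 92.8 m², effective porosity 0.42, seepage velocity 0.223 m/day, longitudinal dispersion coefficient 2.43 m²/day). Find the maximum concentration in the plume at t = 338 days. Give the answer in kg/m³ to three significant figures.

The peak of an instantaneous 1D plume sits at x = vt; there the Gaussian factor is 1 and C_max = M/(n_e·A·√(4πDt)), where n_e·A is the pore area the mass is dissolved in.
√(4πDt) = √(4π × 2.43 × 338) = 101.6 m, so C_max = 35.6/(0.42 × 92.8 × 101.6) = 0.00899 kg/m³.

0.00899 kg/m³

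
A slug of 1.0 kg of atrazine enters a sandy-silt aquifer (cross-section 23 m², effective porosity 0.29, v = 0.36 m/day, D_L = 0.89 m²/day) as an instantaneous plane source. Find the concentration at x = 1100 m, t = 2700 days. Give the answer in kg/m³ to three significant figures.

For an instantaneous plane source, C(x,t) = M/(n_e·A·√(4πDt)) · exp(−(x−vt)²/(4Dt)), with n_e·A the pore (flow) area.
Plume center vt = 0.36 × 2700 = 972 m, so the well at 1100 m is 128 m downgradient of the peak.
√(4πDt) = 173.8 m, giving peak height M/(n_e·A·√(4πDt)) = 1.0/(0.29 × 23 × 173.8) = 0.0008626 kg/m³.
(x−vt)²/(4Dt) = (128)²/(4 × 0.89 × 2700) = 1.705; exp(−1.705) = 0.1818.
C = 0.0008626 × 0.1818 = 0.000157 kg/m³.

0.000157 kg/m³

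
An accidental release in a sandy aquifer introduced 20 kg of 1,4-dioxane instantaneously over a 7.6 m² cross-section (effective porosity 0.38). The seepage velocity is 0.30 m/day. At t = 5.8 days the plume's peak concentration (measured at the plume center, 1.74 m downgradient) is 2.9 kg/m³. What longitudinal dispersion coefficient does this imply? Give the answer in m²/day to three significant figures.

At the plume center C_max = M/(n_e·A·√(4πDt)), so D = M²/(4πt·(n_e·A·C_max)²).
n_e·A·C_max = 0.38 × 7.6 × 2.9 = 8.375 kg/m.
D = 20²/(4π × 5.8 × 8.375²) = 0.0782 m²/day.

0.0782 m²/day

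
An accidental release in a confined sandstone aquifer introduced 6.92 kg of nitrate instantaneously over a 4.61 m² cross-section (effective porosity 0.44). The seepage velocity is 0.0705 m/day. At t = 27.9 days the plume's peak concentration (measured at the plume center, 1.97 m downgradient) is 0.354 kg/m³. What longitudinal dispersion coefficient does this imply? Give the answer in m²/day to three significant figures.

0.265 m²/day

At the plume center C_max = M/(n_e·A·√(4πDt)), so D = M²/(4πt·(n_e·A·C_max)²).
n_e·A·C_max = 0.44 × 4.61 × 0.354 = 0.7181 kg/m.
D = 6.92²/(4π × 27.9 × 0.7181²) = 0.265 m²/day.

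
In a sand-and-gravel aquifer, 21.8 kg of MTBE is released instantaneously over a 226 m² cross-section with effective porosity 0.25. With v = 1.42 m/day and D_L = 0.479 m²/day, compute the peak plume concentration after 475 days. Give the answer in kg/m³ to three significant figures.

0.00722 kg/m³

The peak of an instantaneous 1D plume sits at x = vt; there the Gaussian factor is 1 and C_max = M/(n_e·A·√(4πDt)), where n_e·A is the pore area the mass is dissolved in.
√(4πDt) = √(4π × 0.479 × 475) = 53.47 m, so C_max = 21.8/(0.25 × 226 × 53.47) = 0.00722 kg/m³.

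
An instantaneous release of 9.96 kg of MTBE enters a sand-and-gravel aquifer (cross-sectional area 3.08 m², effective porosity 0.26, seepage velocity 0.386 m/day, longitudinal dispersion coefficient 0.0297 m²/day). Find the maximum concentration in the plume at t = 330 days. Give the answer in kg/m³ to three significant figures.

The peak of an instantaneous 1D plume sits at x = vt; there the Gaussian factor is 1 and C_max = M/(n_e·A·√(4πDt)), where n_e·A is the pore area the mass is dissolved in.
√(4πDt) = √(4π × 0.0297 × 330) = 11.10 m, so C_max = 9.96/(0.26 × 3.08 × 11.10) = 1.12 kg/m³.

1.12 kg/m³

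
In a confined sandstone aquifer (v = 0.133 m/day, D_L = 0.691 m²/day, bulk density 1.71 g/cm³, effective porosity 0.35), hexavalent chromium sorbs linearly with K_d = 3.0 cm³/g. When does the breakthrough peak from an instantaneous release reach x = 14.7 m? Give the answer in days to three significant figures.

Retardation factor R = 1 + ρ_b·K_d/n = 1 + 1.71 × 3.0/0.35 = 15.66.
Sorption retards both mechanisms: v_R = v/R = 0.008493 m/day, D_R = D/R = 0.04413 m²/day.
Peak time from v_R²t² + 2D_R t − x² = 0: t = (√(D_R² + v_R²x²) − D_R)/v_R².
√(D_R² + v_R²x²) = √(0.04413² + 0.008493² × 14.7²) = 0.1324; v_R² = 7.213e-05.
t = (0.1324 − 0.04413)/7.213e-05 = 1220 days.

1220 days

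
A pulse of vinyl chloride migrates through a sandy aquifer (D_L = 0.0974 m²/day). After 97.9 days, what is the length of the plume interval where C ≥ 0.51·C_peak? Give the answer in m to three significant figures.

The plume is Gaussian with σ = √(2Dt) = √(2 × 0.0974 × 97.9) = 4.367 m.
C/C_peak = exp(−Δx²/(2σ²)) = 0.51 ⇒ Δx = σ·√(−2 ln 0.51) = 4.367 × 1.160 = 5.066 m.
Width = 2Δx = 10.1 m.

10.1 m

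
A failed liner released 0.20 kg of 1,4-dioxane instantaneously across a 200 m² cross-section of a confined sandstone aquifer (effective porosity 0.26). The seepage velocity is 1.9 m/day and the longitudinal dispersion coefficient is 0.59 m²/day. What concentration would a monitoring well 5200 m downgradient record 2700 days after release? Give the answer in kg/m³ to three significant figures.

1.26e-05 kg/m³

For an instantaneous plane source, C(x,t) = M/(n_e·A·√(4πDt)) · exp(−(x−vt)²/(4Dt)), with n_e·A the pore (flow) area.
Plume center vt = 1.9 × 2700 = 5130 m, so the well at 5200 m is 70 m downgradient of the peak.
√(4πDt) = 141.5 m, giving peak height M/(n_e·A·√(4πDt)) = 0.20/(0.26 × 200 × 141.5) = 2.718e-05 kg/m³.
(x−vt)²/(4Dt) = (70)²/(4 × 0.59 × 2700) = 0.7690; exp(−0.7690) = 0.4635.
C = 2.718e-05 × 0.4635 = 1.26e-05 kg/m³.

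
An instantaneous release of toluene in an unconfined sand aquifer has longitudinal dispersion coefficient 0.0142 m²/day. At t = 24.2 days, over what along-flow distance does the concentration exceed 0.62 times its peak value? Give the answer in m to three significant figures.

1.62 m

The plume is Gaussian with σ = √(2Dt) = √(2 × 0.0142 × 24.2) = 0.8290 m.
C/C_peak = exp(−Δx²/(2σ²)) = 0.62 ⇒ Δx = σ·√(−2 ln 0.62) = 0.8290 × 0.9778 = 0.8106 m.
Width = 2Δx = 1.62 m.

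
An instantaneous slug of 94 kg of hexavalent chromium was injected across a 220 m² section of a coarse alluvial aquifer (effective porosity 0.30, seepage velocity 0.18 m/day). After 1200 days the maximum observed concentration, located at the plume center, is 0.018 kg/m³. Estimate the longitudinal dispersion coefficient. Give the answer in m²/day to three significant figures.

At the plume center C_max = M/(n_e·A·√(4πDt)), so D = M²/(4πt·(n_e·A·C_max)²).
n_e·A·C_max = 0.30 × 220 × 0.018 = 1.188 kg/m.
D = 94²/(4π × 1200 × 1.188²) = 0.415 m²/day.

0.415 m²/day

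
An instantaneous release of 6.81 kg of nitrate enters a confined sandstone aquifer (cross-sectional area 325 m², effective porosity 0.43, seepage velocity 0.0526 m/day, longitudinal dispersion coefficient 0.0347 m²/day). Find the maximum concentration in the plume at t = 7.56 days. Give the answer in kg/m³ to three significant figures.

The peak of an instantaneous 1D plume sits at x = vt; there the Gaussian factor is 1 and C_max = M/(n_e·A·√(4πDt)), where n_e·A is the pore area the mass is dissolved in.
√(4πDt) = √(4π × 0.0347 × 7.56) = 1.816 m, so C_max = 6.81/(0.43 × 325 × 1.816) = 0.0268 kg/m³.

0.0268 kg/m³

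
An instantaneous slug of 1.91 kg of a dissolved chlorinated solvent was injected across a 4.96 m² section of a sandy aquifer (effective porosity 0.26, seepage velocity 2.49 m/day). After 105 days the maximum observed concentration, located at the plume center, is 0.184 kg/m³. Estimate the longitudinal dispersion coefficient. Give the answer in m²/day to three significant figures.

At the plume center C_max = M/(n_e·A·√(4πDt)), so D = M²/(4πt·(n_e·A·C_max)²).
n_e·A·C_max = 0.26 × 4.96 × 0.184 = 0.2373 kg/m.
D = 1.91²/(4π × 105 × 0.2373²) = 0.0491 m²/day.

0.0491 m²/day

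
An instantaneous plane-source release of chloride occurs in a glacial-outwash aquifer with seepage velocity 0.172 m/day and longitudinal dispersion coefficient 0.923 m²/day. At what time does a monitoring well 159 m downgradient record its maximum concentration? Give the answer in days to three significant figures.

894 days

For the 1D instantaneous-source solution, setting ∂C/∂t = 0 at fixed x gives v²t² + 2Dt − x² = 0, so t = (√(D² + v²x²) − D)/v².
√(D² + v²x²) = √(0.923² + 0.172² × 159²) = 27.36; v² = 0.029584.
t = (27.36 − 0.923)/0.029584 = 894 days (vs. the pure-advection estimate x/v = 924 d).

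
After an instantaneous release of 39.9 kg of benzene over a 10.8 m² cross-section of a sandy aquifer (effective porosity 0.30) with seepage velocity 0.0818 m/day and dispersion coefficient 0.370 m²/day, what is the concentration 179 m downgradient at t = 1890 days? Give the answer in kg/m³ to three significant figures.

For an instantaneous plane source, C(x,t) = M/(n_e·A·√(4πDt)) · exp(−(x−vt)²/(4Dt)), with n_e·A the pore (flow) area.
Plume center vt = 0.0818 × 1890 = 154.602 m, so the well at 179 m is 24.398 m downgradient of the peak.
√(4πDt) = 93.74 m, giving peak height M/(n_e·A·√(4πDt)) = 39.9/(0.30 × 10.8 × 93.74) = 0.1314 kg/m³.
(x−vt)²/(4Dt) = (24.398)²/(4 × 0.370 × 1890) = 0.2128; exp(−0.2128) = 0.8083.
C = 0.1314 × 0.8083 = 0.106 kg/m³.

0.106 kg/m³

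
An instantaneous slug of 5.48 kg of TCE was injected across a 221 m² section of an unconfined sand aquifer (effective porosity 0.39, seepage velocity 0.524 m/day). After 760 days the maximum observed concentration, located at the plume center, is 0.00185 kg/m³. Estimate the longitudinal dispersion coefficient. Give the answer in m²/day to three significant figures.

0.124 m²/day

At the plume center C_max = M/(n_e·A·√(4πDt)), so D = M²/(4πt·(n_e·A·C_max)²).
n_e·A·C_max = 0.39 × 221 × 0.00185 = 0.1595 kg/m.
D = 5.48²/(4π × 760 × 0.1595²) = 0.124 m²/day.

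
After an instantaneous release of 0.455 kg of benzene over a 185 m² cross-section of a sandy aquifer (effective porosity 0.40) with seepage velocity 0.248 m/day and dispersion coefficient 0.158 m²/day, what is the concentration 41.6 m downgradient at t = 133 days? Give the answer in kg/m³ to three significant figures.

0.000156 kg/m³

For an instantaneous plane source, C(x,t) = M/(n_e·A·√(4πDt)) · exp(−(x−vt)²/(4Dt)), with n_e·A the pore (flow) area.
Plume center vt = 0.248 × 133 = 32.984 m, so the well at 41.6 m is 8.616 m downgradient of the peak.
√(4πDt) = 16.25 m, giving peak height M/(n_e·A·√(4πDt)) = 0.455/(0.40 × 185 × 16.25) = 0.0003784 kg/m³.
(x−vt)²/(4Dt) = (8.616)²/(4 × 0.158 × 133) = 0.8832; exp(−0.8832) = 0.4135.
C = 0.0003784 × 0.4135 = 0.000156 kg/m³.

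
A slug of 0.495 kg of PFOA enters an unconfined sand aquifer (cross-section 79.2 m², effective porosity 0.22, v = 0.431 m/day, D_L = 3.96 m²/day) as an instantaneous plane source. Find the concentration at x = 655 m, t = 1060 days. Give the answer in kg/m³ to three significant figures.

For an instantaneous plane source, C(x,t) = M/(n_e·A·√(4πDt)) · exp(−(x−vt)²/(4Dt)), with n_e·A the pore (flow) area.
Plume center vt = 0.431 × 1060 = 456.86 m, so the well at 655 m is 198.14 m downgradient of the peak.
√(4πDt) = 229.7 m, giving peak height M/(n_e·A·√(4πDt)) = 0.495/(0.22 × 79.2 × 229.7) = 0.0001237 kg/m³.
(x−vt)²/(4Dt) = (198.14)²/(4 × 3.96 × 1060) = 2.338; exp(−2.338) = 0.09652.
C = 0.0001237 × 0.09652 = 1.19e-05 kg/m³.

1.19e-05 kg/m³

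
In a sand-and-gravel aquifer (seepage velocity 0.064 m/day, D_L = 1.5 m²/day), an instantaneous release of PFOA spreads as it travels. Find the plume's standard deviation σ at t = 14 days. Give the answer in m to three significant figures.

6.48 m

Dispersive spreading gives a Gaussian with σ² = 2Dt; advection only shifts the center.
σ = √(2 × 1.5 × 14) = 6.48 m.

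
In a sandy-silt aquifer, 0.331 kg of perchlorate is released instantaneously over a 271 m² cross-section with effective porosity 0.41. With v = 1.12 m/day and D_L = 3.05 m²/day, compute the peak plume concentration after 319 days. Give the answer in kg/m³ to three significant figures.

2.69e-05 kg/m³

The peak of an instantaneous 1D plume sits at x = vt; there the Gaussian factor is 1 and C_max = M/(n_e·A·√(4πDt)), where n_e·A is the pore area the mass is dissolved in.
√(4πDt) = √(4π × 3.05 × 319) = 110.6 m, so C_max = 0.331/(0.41 × 271 × 110.6) = 2.69e-05 kg/m³.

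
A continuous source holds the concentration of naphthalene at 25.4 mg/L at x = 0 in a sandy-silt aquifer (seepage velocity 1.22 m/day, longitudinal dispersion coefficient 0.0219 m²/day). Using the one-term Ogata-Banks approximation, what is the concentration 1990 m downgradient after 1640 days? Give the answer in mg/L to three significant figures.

22.8 mg/L

For a continuous step input, C/C₀ ≈ ½·erfc((x−vt)/(2√(Dt))).
vt = 1.22 × 1640 = 2000.8 m and 2√(Dt) = 2√(0.0219 × 1640) = 11.99 m.
Argument (x−vt)/(2√(Dt)) = (1990 − 2000.8)/11.99 = -0.9008; ½·erfc(-0.9008) = 0.8987.
C = 25.4 × 0.8987 = 22.8 mg/L.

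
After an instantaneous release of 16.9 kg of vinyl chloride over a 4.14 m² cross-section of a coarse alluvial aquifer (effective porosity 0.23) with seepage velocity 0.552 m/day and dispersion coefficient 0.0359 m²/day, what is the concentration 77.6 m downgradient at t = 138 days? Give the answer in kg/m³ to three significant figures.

For an instantaneous plane source, C(x,t) = M/(n_e·A·√(4πDt)) · exp(−(x−vt)²/(4Dt)), with n_e·A the pore (flow) area.
Plume center vt = 0.552 × 138 = 76.176 m, so the well at 77.6 m is 1.424 m downgradient of the peak.
√(4πDt) = 7.890 m, giving peak height M/(n_e·A·√(4πDt)) = 16.9/(0.23 × 4.14 × 7.890) = 2.249 kg/m³.
(x−vt)²/(4Dt) = (1.424)²/(4 × 0.0359 × 138) = 0.1023; exp(−0.1023) = 0.9028.
C = 2.249 × 0.9028 = 2.03 kg/m³.

2.03 kg/m³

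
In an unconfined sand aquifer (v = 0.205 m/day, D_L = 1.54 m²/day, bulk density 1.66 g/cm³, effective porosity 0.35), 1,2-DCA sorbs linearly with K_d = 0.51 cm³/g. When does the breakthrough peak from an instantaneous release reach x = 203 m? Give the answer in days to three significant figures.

Retardation factor R = 1 + ρ_b·K_d/n = 1 + 1.66 × 0.51/0.35 = 3.419.
Sorption retards both mechanisms: v_R = v/R = 0.05996 m/day, D_R = D/R = 0.4504 m²/day.
Peak time from v_R²t² + 2D_R t − x² = 0: t = (√(D_R² + v_R²x²) − D_R)/v_R².
√(D_R² + v_R²x²) = √(0.4504² + 0.05996² × 203²) = 12.18; v_R² = 0.003595.
t = (12.18 − 0.4504)/0.003595 = 3260 days.

3260 days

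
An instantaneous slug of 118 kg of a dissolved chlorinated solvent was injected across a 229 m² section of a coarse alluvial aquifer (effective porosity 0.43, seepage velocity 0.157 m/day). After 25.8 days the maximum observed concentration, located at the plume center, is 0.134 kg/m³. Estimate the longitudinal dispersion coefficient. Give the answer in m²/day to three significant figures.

0.247 m²/day

At the plume center C_max = M/(n_e·A·√(4πDt)), so D = M²/(4πt·(n_e·A·C_max)²).
n_e·A·C_max = 0.43 × 229 × 0.134 = 13.19 kg/m.
D = 118²/(4π × 25.8 × 13.19²) = 0.247 m²/day.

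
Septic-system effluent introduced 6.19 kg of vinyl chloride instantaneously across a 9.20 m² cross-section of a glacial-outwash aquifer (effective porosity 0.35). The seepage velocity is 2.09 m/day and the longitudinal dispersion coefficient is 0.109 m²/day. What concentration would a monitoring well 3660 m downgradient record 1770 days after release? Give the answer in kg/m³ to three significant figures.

0.00528 kg/m³

For an instantaneous plane source, C(x,t) = M/(n_e·A·√(4πDt)) · exp(−(x−vt)²/(4Dt)), with n_e·A the pore (flow) area.
Plume center vt = 2.09 × 1770 = 3699.3 m, so the well at 3660 m is 39.3 m upgradient of the peak.
√(4πDt) = 49.24 m, giving peak height M/(n_e·A·√(4πDt)) = 6.19/(0.35 × 9.20 × 49.24) = 0.03904 kg/m³.
(x−vt)²/(4Dt) = (-39.3)²/(4 × 0.109 × 1770) = 2.001; exp(−2.001) = 0.1352.
C = 0.03904 × 0.1352 = 0.00528 kg/m³.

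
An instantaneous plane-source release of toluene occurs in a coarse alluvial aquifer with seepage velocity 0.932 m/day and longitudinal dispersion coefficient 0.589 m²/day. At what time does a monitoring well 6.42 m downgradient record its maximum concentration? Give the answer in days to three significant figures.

For the 1D instantaneous-source solution, setting ∂C/∂t = 0 at fixed x gives v²t² + 2Dt − x² = 0, so t = (√(D² + v²x²) − D)/v².
√(D² + v²x²) = √(0.589² + 0.932² × 6.42²) = 6.012; v² = 0.868624.
t = (6.012 − 0.589)/0.868624 = 6.24 days (vs. the pure-advection estimate x/v = 6.89 d).

6.24 days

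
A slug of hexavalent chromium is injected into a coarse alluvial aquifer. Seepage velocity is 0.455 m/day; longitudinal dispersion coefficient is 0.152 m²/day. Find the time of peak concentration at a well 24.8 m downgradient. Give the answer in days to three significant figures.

53.8 days

For the 1D instantaneous-source solution, setting ∂C/∂t = 0 at fixed x gives v²t² + 2Dt − x² = 0, so t = (√(D² + v²x²) − D)/v².
√(D² + v²x²) = √(0.152² + 0.455² × 24.8²) = 11.29; v² = 0.207025.
t = (11.29 − 0.152)/0.207025 = 53.8 days (vs. the pure-advection estimate x/v = 54.5 d).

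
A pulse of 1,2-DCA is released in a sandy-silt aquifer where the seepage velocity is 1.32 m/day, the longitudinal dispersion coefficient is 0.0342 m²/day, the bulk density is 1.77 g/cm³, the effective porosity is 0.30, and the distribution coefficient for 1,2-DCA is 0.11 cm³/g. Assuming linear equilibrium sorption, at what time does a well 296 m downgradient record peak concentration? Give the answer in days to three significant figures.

370 days

Retardation factor R = 1 + ρ_b·K_d/n = 1 + 1.77 × 0.11/0.30 = 1.649.
Sorption retards both mechanisms: v_R = v/R = 0.8005 m/day, D_R = D/R = 0.02074 m²/day.
Peak time from v_R²t² + 2D_R t − x² = 0: t = (√(D_R² + v_R²x²) − D_R)/v_R².
√(D_R² + v_R²x²) = √(0.02074² + 0.8005² × 296²) = 236.9; v_R² = 0.6408.
t = (236.9 − 0.02074)/0.6408 = 370 days.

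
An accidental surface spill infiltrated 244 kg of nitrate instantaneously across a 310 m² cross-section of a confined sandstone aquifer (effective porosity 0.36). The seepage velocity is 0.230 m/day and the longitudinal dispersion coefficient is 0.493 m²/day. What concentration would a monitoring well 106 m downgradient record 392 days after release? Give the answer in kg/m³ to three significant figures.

0.0321 kg/m³

For an instantaneous plane source, C(x,t) = M/(n_e·A·√(4πDt)) · exp(−(x−vt)²/(4Dt)), with n_e·A the pore (flow) area.
Plume center vt = 0.230 × 392 = 90.16 m, so the well at 106 m is 15.84 m downgradient of the peak.
√(4πDt) = 49.28 m, giving peak height M/(n_e·A·√(4πDt)) = 244/(0.36 × 310 × 49.28) = 0.04437 kg/m³.
(x−vt)²/(4Dt) = (15.84)²/(4 × 0.493 × 392) = 0.3246; exp(−0.3246) = 0.7228.
C = 0.04437 × 0.7228 = 0.0321 kg/m³.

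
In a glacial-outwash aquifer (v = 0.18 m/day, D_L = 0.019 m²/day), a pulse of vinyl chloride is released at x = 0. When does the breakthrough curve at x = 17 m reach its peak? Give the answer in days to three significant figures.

93.9 days

For the 1D instantaneous-source solution, setting ∂C/∂t = 0 at fixed x gives v²t² + 2Dt − x² = 0, so t = (√(D² + v²x²) − D)/v².
√(D² + v²x²) = √(0.019² + 0.18² × 17²) = 3.060; v² = 0.0324.
t = (3.060 − 0.019)/0.0324 = 93.9 days (vs. the pure-advection estimate x/v = 94.4 d).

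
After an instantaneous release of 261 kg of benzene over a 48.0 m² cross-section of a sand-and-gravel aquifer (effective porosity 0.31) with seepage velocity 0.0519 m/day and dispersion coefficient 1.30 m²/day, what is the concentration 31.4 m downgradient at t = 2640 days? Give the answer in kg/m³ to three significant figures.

For an instantaneous plane source, C(x,t) = M/(n_e·A·√(4πDt)) · exp(−(x−vt)²/(4Dt)), with n_e·A the pore (flow) area.
Plume center vt = 0.0519 × 2640 = 137.016 m, so the well at 31.4 m is 105.616 m upgradient of the peak.
√(4πDt) = 207.7 m, giving peak height M/(n_e·A·√(4πDt)) = 261/(0.31 × 48.0 × 207.7) = 0.08445 kg/m³.
(x−vt)²/(4Dt) = (-105.616)²/(4 × 1.30 × 2640) = 0.8126; exp(−0.8126) = 0.4437.
C = 0.08445 × 0.4437 = 0.0375 kg/m³.

0.0375 kg/m³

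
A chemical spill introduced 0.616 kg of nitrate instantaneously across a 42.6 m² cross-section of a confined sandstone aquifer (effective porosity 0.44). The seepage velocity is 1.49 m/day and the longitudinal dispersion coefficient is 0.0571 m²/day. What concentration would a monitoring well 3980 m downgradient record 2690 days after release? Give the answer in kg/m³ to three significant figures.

0.000207 kg/m³

For an instantaneous plane source, C(x,t) = M/(n_e·A·√(4πDt)) · exp(−(x−vt)²/(4Dt)), with n_e·A the pore (flow) area.
Plume center vt = 1.49 × 2690 = 4008.1 m, so the well at 3980 m is 28.1 m upgradient of the peak.
√(4πDt) = 43.93 m, giving peak height M/(n_e·A·√(4πDt)) = 0.616/(0.44 × 42.6 × 43.93) = 0.0007481 kg/m³.
(x−vt)²/(4Dt) = (-28.1)²/(4 × 0.0571 × 2690) = 1.285; exp(−1.285) = 0.2767.
C = 0.0007481 × 0.2767 = 0.000207 kg/m³.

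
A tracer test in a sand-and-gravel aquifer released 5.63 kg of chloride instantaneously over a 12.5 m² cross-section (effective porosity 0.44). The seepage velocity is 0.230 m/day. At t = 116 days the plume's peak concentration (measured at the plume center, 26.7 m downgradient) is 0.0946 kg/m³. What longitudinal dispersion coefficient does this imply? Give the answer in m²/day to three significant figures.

At the plume center C_max = M/(n_e·A·√(4πDt)), so D = M²/(4πt·(n_e·A·C_max)²).
n_e·A·C_max = 0.44 × 12.5 × 0.0946 = 0.5203 kg/m.
D = 5.63²/(4π × 116 × 0.5203²) = 0.0803 m²/day.

0.0803 m²/day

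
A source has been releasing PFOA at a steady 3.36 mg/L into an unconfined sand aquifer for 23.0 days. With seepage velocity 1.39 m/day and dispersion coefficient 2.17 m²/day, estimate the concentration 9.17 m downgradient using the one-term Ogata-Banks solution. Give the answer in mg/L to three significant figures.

3.32 mg/L

For a continuous step input, C/C₀ ≈ ½·erfc((x−vt)/(2√(Dt))).
vt = 1.39 × 23.0 = 31.97 m and 2√(Dt) = 2√(2.17 × 23.0) = 14.13 m.
Argument (x−vt)/(2√(Dt)) = (9.17 − 31.97)/14.13 = -1.614; ½·erfc(-1.614) = 0.9888.
C = 3.36 × 0.9888 = 3.32 mg/L.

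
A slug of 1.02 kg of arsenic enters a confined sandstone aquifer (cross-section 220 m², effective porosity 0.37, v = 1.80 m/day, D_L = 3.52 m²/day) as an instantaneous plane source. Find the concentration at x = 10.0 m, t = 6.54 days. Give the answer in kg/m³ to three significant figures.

0.000712 kg/m³

For an instantaneous plane source, C(x,t) = M/(n_e·A·√(4πDt)) · exp(−(x−vt)²/(4Dt)), with n_e·A the pore (flow) area.
Plume center vt = 1.80 × 6.54 = 11.772 m, so the well at 10.0 m is 1.772 m upgradient of the peak.
√(4πDt) = 17.01 m, giving peak height M/(n_e·A·√(4πDt)) = 1.02/(0.37 × 220 × 17.01) = 0.0007367 kg/m³.
(x−vt)²/(4Dt) = (-1.772)²/(4 × 3.52 × 6.54) = 0.03410; exp(−0.03410) = 0.9665.
C = 0.0007367 × 0.9665 = 0.000712 kg/m³.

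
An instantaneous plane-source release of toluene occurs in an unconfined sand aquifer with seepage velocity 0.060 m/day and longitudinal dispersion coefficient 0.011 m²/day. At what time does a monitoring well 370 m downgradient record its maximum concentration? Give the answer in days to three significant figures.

For the 1D instantaneous-source solution, setting ∂C/∂t = 0 at fixed x gives v²t² + 2Dt − x² = 0, so t = (√(D² + v²x²) − D)/v².
√(D² + v²x²) = √(0.011² + 0.060² × 370²) = 22.20; v² = 0.0036.
t = (22.20 − 0.011)/0.0036 = 6160 days (vs. the pure-advection estimate x/v = 6170 d).

6160 days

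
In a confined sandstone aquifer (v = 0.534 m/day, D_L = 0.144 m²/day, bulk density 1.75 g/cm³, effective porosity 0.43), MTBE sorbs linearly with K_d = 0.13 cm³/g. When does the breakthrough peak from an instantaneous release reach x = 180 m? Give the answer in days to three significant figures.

Retardation factor R = 1 + ρ_b·K_d/n = 1 + 1.75 × 0.13/0.43 = 1.529.
Sorption retards both mechanisms: v_R = v/R = 0.3492 m/day, D_R = D/R = 0.09418 m²/day.
Peak time from v_R²t² + 2D_R t − x² = 0: t = (√(D_R² + v_R²x²) − D_R)/v_R².
√(D_R² + v_R²x²) = √(0.09418² + 0.3492² × 180²) = 62.86; v_R² = 0.1219.
t = (62.86 − 0.09418)/0.1219 = 515 days.

515 days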